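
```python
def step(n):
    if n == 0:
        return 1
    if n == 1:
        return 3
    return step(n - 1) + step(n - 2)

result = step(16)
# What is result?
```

Build up from base cases: step(0)=1, step(1)=3, step(2)=4, step(3)=7, step(4)=11, step(5)=18, step(6)=29, ..., step(16)=3571

Answer: 3571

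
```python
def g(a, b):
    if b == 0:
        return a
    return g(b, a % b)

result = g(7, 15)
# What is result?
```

g(7, 15) -> g(15, 7) -> g(7, 1) -> g(1, 0) -> 1

Answer: 1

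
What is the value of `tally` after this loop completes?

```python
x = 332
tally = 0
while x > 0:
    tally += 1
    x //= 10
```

Count digits by repeated division by 10
`tally` takes the values: 0 → 1 → 2 → 3

Answer: 3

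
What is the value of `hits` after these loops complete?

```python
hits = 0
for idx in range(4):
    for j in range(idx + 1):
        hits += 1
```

Triangle: 1 + 2 + ... + 4
`hits` takes the values: 0 → 1 → 2 → 3 → 4 → 5 → 6 → 7 → 8 → 9 → 10

Answer: 10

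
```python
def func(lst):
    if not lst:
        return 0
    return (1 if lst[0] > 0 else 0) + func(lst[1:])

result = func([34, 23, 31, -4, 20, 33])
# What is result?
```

Count of positive elements in [34, 23, 31, -4, 20, 33] = 5

Answer: 5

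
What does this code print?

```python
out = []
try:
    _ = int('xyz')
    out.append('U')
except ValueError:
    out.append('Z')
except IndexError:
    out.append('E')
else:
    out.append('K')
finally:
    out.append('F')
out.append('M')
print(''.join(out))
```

Execution trace: 'Z' (except ValueError) → 'F' (finally) → 'M' (after the try/except). Output: ZFM

Answer: ZFM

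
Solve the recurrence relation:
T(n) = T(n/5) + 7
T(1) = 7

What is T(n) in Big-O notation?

Each step divides n by 5 and adds 7. After log_5(n) steps we reach T(1)=7. So T(n) = 7·log_5(n) + 7 = O(log n).

Answer: O(log n)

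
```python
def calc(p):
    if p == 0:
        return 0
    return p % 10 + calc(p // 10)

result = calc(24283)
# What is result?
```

Sum of digits of 24283: 3 + 8 + 2 + 4 + 2 = 19

Answer: 19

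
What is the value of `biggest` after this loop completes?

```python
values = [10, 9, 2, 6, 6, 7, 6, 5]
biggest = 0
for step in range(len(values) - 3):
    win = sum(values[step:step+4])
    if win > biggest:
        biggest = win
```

Max sum of 4-element window in [10, 9, 2, 6, 6, 7, 6, 5]
`biggest` takes the values: 0 → 27

Answer: 27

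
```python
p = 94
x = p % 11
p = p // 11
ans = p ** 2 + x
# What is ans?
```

Trace:
`p = 94` → p = 94
`x = p % 11` → x = 6
`p = p // 11` → p = 8
`ans = p ** 2 + x` → ans = 70
So ans = 70

Answer: 70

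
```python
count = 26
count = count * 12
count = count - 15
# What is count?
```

Trace:
`count = 26` → count = 26
`count = count * 12` → count = 312
`count = count - 15` → count = 297
So count = 297

Answer: 297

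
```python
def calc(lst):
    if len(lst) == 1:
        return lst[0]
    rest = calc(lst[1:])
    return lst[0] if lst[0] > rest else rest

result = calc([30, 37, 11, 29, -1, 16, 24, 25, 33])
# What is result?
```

Recursive max over [30, 37, 11, 29, -1, 16, 24, 25, 33] = 37

Answer: 37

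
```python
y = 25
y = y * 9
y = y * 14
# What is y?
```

Trace:
`y = 25` → y = 25
`y = y * 9` → y = 225
`y = y * 14` → y = 3150
So y = 3150

Answer: 3150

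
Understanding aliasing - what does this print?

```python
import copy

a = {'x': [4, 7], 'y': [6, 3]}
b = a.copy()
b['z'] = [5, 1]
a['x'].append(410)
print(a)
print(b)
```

Key concept: shallow copy of dict with mutable values.
Step by step:
`a = {'x': [4, 7], 'y': [6, 3]}` → a = {'x': [4, 7], 'y': [6, 3]}
`b = a.copy()` → b = {'x': [4, 7], 'y': [6, 3]}
`b['z'] = [5, 1]` → b = {'x': [4, 7], 'y': [6, 3], 'z': [5, 1]}
`a['x'].append(410)` → a = {'x': [4, 7, 410], 'y': [6, 3]}; b = {'x': [4, 7, 410], 'y': [6, 3], 'z': [5, 1]}
`print(a)` → prints {'x': [4, 7, 410], 'y': [6, 3]}
`print(b)` → prints {'x': [4, 7, 410], 'y': [6, 3], 'z': [5, 1]}

Answer:
{'x': [4, 7, 410], 'y': [6, 3]}
{'x': [4, 7, 410], 'y': [6, 3], 'z': [5, 1]}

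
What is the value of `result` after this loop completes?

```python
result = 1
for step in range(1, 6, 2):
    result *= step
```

Product of 1, 3, 5, ... up to 5
`result` takes the values: 1 → 3 → 15

Answer: 15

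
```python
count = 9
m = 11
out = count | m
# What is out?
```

Trace:
`count = 9` → count = 9
`m = 11` → m = 11
`out = count | m` → out = 11
So out = 11

Answer: 11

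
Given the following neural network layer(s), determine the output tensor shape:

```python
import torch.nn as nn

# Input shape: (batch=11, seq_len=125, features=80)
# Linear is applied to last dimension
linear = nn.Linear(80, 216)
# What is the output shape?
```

Input: (11, 125, 80) -> Output: (11, 125, 216)

Answer: (11, 125, 216)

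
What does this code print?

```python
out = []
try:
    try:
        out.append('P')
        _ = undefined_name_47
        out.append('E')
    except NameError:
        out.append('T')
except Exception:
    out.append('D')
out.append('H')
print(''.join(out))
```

Execution trace: 'P' (inner try body) → 'T' (inner except NameError) → 'H' (after the try/except). Output: PTH

Answer: PTH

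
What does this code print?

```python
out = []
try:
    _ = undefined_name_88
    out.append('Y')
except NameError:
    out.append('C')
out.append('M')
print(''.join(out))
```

Execution trace: 'C' (except NameError) → 'M' (after the try/except). Output: CM

Answer: CM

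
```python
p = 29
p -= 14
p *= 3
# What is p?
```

Trace:
`p = 29` → p = 29
`p -= 14` → p = 15
`p *= 3` → p = 45
So p = 45

Answer: 45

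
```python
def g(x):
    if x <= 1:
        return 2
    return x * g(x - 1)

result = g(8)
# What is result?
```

g(8) = 8 * 7 * 6 * 5 * 4 * 3 * 2 * 2 = 80640

Answer: 80640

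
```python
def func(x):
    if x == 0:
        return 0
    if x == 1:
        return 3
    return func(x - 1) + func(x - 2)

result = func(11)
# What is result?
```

Build up from base cases: func(0)=0, func(1)=3, func(2)=3, func(3)=6, func(4)=9, func(5)=15, func(6)=24, ..., func(11)=267

Answer: 267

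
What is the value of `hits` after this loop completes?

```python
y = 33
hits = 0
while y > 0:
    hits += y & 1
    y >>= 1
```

Count set bits in 33 (binary: 0b100001)
`hits` takes the values: 0 → 1 → 2

Answer: 2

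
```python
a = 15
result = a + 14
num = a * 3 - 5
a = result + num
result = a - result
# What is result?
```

Trace:
`a = 15` → a = 15
`result = a + 14` → result = 29
`num = a * 3 - 5` → num = 40
`a = result + num` → a = 69
`result = a - result` → result = 40
So result = 40

Answer: 40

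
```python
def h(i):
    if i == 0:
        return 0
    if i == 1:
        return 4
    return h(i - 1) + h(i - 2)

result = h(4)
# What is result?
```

Build up from base cases: h(0)=0, h(1)=4, h(2)=4, h(3)=8, h(4)=12

Answer: 12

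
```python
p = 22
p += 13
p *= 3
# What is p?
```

Trace:
`p = 22` → p = 22
`p += 13` → p = 35
`p *= 3` → p = 105
So p = 105

Answer: 105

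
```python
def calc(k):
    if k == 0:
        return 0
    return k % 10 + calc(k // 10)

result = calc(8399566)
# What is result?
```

Sum of digits of 8399566: 6 + 6 + 5 + 9 + 9 + 3 + 8 = 46

Answer: 46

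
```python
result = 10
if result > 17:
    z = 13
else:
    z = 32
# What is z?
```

Trace:
`result = 10` → result = 10
`if result > 17: ...` → result > 17 is False, take else branch → z = 32
So z = 32

Answer: 32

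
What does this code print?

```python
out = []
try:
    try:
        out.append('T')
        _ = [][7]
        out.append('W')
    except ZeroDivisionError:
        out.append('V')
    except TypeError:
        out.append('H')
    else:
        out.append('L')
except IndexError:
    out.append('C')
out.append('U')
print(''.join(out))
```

Execution trace: 'T' (try body) → 'C' (outer except IndexError) → 'U' (after the try/except). Output: TCU

Answer: TCU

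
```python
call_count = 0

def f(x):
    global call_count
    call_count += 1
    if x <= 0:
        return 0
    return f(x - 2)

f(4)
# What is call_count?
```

Linear recursion stepping by 2: 3 calls from x=4 down to ≤0.

Answer: 3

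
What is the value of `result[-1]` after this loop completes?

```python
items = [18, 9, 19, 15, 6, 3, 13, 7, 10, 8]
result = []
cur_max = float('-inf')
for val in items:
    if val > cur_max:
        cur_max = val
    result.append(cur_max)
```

Running max ends at 19
`result` takes the values: [] → [18] → [18, 18] → [18, 18, 19] → [18, 18, 19, 19] → [18, 18, 19, 19, 19] → [18, 18, 19, 19, 19, 19] → [18, 18, 19, 19, 19, 19, 19] → [18, 18, 19, 19, 19, 19, 19, 19] → [18, 18, 19, 19, 19, 19, 19, 19, 19] → [18, 18, 19, 19, 19, 19, 19, 19, 19, 19]
So `result[-1]` = 19

Answer: 19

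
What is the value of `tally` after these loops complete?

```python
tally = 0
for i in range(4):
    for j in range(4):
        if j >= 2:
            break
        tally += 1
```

Inner breaks at 2, outer runs 4 times
`tally` takes the values: 0 → 1 → 2 → 3 → 4 → 5 → 6 → 7 → 8

Answer: 8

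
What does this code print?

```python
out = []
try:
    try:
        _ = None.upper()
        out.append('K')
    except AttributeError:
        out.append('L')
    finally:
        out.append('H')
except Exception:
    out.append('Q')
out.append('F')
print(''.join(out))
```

Execution trace: 'L' (inner except AttributeError) → 'H' (inner finally) → 'F' (after the try/except). Output: LHF

Answer: LHF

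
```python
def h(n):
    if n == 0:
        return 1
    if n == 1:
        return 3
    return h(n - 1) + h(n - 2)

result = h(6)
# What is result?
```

Build up from base cases: h(0)=1, h(1)=3, h(2)=4, h(3)=7, h(4)=11, h(5)=18, h(6)=29

Answer: 29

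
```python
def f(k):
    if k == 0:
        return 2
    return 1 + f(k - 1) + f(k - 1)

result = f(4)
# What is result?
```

f(k) = 1 + 2·f(k-1), f(0)=2. Closed form: (2+1)·2^4 - 1 = 47.

Answer: 47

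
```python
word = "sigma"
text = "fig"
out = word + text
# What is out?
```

Trace:
`word = "sigma"` → word = 'sigma'
`text = "fig"` → text = 'fig'
`out = word + text` → out = 'sigmafig'
So out = 'sigmafig'

Answer: 'sigmafig'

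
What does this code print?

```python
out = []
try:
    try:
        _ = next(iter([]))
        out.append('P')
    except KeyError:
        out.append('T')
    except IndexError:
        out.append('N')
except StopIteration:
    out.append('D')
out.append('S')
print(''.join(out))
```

Execution trace: 'D' (outer except StopIteration) → 'S' (after the try/except). Output: DS

Answer: DS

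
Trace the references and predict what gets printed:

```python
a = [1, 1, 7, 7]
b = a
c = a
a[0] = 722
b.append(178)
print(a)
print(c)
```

Key concept: multiple aliases.
Step by step:
`a = [1, 1, 7, 7]` → a = [1, 1, 7, 7]
`b = a` → b = [1, 1, 7, 7] (same object as a)
`c = a` → c = [1, 1, 7, 7] (same object as a, b)
`a[0] = 722` → a = [722, 1, 7, 7] (same object as b, c); b = [722, 1, 7, 7] (same object as a, c); c = [722, 1, 7, 7] (same object as a, b)
`b.append(178)` → a = [722, 1, 7, 7, 178] (same object as b, c); b = [722, 1, 7, 7, 178] (same object as a, c); c = [722, 1, 7, 7, 178] (same object as a, b)
`print(a)` → prints [722, 1, 7, 7, 178]
`print(c)` → prints [722, 1, 7, 7, 178]

Answer:
[722, 1, 7, 7, 178]
[722, 1, 7, 7, 178]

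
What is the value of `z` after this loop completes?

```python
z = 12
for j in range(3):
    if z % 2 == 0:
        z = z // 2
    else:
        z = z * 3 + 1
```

Collatz-style transformation from 12
`z` takes the values: 12 → 6 → 3 → 10

Answer: 10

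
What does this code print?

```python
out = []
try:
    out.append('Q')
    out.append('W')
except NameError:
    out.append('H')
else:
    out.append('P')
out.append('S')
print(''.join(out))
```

Execution trace: 'Q' (try body) → 'W' (try body, no exception) → 'P' (else) → 'S' (after the try/except). Output: QWPS

Answer: QWPS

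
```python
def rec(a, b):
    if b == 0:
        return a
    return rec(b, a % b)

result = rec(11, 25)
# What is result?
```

rec(11, 25) -> rec(25, 11) -> rec(11, 3) -> rec(3, 2) -> rec(2, 1) -> rec(1, 0) -> 1

Answer: 1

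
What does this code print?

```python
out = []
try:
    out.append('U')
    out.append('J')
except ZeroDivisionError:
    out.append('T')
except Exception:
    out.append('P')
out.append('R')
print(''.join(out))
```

Execution trace: 'U' (try body) → 'J' (try body, no exception) → 'R' (after the try/except). Output: UJR

Answer: UJR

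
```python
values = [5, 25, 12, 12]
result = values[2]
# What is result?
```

Trace:
`values = [5, 25, 12, 12]` → values = [5, 25, 12, 12]
`result = values[2]` → result = 12
So result = 12

Answer: 12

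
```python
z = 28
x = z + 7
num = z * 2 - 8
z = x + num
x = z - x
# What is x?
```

Trace:
`z = 28` → z = 28
`x = z + 7` → x = 35
`num = z * 2 - 8` → num = 48
`z = x + num` → z = 83
`x = z - x` → x = 48
So x = 48

Answer: 48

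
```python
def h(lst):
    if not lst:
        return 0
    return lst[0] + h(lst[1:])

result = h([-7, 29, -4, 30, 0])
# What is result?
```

(-7) + 29 + (-4) + 30 + 0 + 0 = 48

Answer: 48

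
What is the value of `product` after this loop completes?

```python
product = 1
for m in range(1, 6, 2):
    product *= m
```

Product of 1, 3, 5, ... up to 5
`product` takes the values: 1 → 3 → 15

Answer: 15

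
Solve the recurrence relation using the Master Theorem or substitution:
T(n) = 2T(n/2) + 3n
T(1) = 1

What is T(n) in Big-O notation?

By Master Theorem: a=2, b=2, f(n)=3n. Since log_2(2) = 1 and f(n) = Θ(n^1), Case 2 applies. T(n) = O(n log n).

Answer: O(n log n)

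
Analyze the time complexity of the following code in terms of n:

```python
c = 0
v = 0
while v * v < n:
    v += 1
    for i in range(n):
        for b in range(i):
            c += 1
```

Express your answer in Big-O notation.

Each loop level contributes: √n × n × n. Multiplying the contributions gives O(n^2√n).

Answer: O(n^2√n)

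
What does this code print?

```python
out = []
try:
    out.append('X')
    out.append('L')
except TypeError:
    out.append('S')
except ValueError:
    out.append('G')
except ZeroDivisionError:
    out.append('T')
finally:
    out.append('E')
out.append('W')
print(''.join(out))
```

Execution trace: 'X' (try body) → 'L' (try body, no exception) → 'E' (finally) → 'W' (after the try/except). Output: XLEW

Answer: XLEW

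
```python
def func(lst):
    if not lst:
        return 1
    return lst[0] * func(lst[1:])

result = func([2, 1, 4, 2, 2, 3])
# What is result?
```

Product over [2, 1, 4, 2, 2, 3] = 2 * 1 * 4 * 2 * 2 * 3 = 96

Answer: 96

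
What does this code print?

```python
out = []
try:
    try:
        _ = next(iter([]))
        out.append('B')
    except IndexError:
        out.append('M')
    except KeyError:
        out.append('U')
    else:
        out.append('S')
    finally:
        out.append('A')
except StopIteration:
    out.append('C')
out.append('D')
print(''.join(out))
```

Execution trace: 'A' (finally) → 'C' (outer except StopIteration) → 'D' (after the try/except). Output: ACD

Answer: ACD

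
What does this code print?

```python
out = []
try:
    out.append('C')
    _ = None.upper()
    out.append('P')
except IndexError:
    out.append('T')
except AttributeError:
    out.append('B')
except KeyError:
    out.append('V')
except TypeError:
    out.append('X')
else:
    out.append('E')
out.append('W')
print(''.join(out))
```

Execution trace: 'C' (try body) → 'B' (except AttributeError) → 'W' (after the try/except). Output: CBW

Answer: CBW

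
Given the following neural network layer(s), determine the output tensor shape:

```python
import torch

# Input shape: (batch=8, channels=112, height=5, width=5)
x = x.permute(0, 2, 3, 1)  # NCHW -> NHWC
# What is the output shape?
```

Input: (8, 112, 5, 5) -> Output: (8, 5, 5, 112)

Answer: (8, 5, 5, 112)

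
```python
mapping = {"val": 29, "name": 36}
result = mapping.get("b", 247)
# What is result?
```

Trace:
`mapping = {"val": 29, "name": 36}` → mapping = {'val': 29, 'name': 36}
`result = mapping.get("b", 247)` → result = 247
So result = 247

Answer: 247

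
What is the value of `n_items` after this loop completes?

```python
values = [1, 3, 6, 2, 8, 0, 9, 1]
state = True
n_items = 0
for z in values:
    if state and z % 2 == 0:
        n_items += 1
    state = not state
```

Count even values at even positions
`n_items` takes the values: 0 → 1 → 2

Answer: 2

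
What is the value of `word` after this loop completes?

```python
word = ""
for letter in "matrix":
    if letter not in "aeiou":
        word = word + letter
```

Remove vowels from 'matrix'
`word` takes the values: "" → "m" → "mt" → "mtr" → "mtrx"

Answer: "mtrx"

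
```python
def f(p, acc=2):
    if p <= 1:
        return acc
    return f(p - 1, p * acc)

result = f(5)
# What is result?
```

Accumulator trace (n, acc): (5, 2) -> (4, 10) -> (3, 40) -> (2, 120) -> (1, 240) -> return 240

Answer: 240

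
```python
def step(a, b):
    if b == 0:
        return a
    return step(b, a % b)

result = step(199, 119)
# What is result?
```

step(199, 119) -> step(119, 80) -> step(80, 39) -> step(39, 2) -> step(2, 1) -> step(1, 0) -> 1

Answer: 1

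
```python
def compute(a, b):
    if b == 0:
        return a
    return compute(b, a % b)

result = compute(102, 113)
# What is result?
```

compute(102, 113) -> compute(113, 102) -> compute(102, 11) -> compute(11, 3) -> compute(3, 2) -> compute(2, 1) -> compute(1, 0) -> 1

Answer: 1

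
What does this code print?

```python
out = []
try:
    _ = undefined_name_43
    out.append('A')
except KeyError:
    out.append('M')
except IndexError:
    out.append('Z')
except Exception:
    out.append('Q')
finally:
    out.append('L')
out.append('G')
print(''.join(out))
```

Execution trace: 'Q' (except Exception) → 'L' (finally) → 'G' (after the try/except). Output: QLG

Answer: QLG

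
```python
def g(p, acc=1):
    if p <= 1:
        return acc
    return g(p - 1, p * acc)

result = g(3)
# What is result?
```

Accumulator trace (n, acc): (3, 1) -> (2, 3) -> (1, 6) -> return 6

Answer: 6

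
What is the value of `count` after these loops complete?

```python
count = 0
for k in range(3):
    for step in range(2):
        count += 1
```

3 * 2 = 6
`count` takes the values: 0 → 1 → 2 → 3 → 4 → 5 → 6

Answer: 6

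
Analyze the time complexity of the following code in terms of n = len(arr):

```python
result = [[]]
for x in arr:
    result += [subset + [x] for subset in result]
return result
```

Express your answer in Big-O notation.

This is subset (power-set) generation — 2^n subsets, each materialised as a list of up to n elements. Time complexity: O(n · 2^n).

Answer: O(n · 2^n)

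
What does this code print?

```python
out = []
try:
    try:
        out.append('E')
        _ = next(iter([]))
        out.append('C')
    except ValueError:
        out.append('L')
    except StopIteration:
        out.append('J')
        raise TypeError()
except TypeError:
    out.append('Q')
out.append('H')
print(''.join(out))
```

Execution trace: 'E' (inner try body) → 'J' (inner except StopIteration) → 'Q' (outer except TypeError) → 'H' (after the try/except). Output: EJQH

Answer: EJQH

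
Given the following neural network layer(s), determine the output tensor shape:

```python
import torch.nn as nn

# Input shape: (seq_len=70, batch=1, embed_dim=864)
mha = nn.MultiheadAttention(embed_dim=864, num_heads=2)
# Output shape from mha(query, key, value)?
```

Input: (70, 1, 864) -> Output: (70, 1, 864)

Answer: (70, 1, 864)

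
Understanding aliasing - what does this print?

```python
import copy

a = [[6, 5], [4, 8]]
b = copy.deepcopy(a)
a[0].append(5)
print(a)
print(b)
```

Key concept: deep copy is fully independent.
Step by step:
`a = [[6, 5], [4, 8]]` → a = [[6, 5], [4, 8]]
`b = copy.deepcopy(a)` → b = [[6, 5], [4, 8]]
`a[0].append(5)` → a = [[6, 5, 5], [4, 8]]
`print(a)` → prints [[6, 5, 5], [4, 8]]
`print(b)` → prints [[6, 5], [4, 8]]

Answer:
[[6, 5, 5], [4, 8]]
[[6, 5], [4, 8]]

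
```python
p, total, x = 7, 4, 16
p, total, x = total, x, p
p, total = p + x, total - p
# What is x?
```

Trace:
`p, total, x = 7, 4, 16` → p = 7; total = 4; x = 16
`p, total, x = total, x, p` → p = 4; total = 16; x = 7
`p, total = p + x, total - p` → p = 11; total = 12
So x = 7

Answer: 7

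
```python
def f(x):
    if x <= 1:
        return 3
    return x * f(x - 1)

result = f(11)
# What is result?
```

f(11) = 11 * 10 * 9 * 8 * 7 * 6 * 5 * 4 * 3 * 2 * 3 = 119750400

Answer: 119750400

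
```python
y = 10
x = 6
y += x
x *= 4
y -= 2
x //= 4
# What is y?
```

Trace:
`y = 10` → y = 10
`x = 6` → x = 6
`y += x` → y = 16
`x *= 4` → x = 24
`y -= 2` → y = 14
`x //= 4` → x = 6
So y = 14

Answer: 14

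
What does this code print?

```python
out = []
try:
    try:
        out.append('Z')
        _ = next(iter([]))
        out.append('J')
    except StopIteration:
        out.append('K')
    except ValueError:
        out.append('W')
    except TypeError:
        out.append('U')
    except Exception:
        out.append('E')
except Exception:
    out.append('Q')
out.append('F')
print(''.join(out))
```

Execution trace: 'Z' (inner try body) → 'K' (inner except StopIteration) → 'F' (after the try/except). Output: ZKF

Answer: ZKF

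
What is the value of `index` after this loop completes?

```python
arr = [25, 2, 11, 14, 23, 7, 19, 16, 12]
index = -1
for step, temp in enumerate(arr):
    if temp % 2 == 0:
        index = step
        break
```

First even number index in [25, 2, 11, 14, 23, 7, 19, 16, 12]
`index` takes the values: -1 → 1

Answer: 1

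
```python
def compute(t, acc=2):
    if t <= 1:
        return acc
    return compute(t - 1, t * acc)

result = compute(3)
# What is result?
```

Accumulator trace (n, acc): (3, 2) -> (2, 6) -> (1, 12) -> return 12

Answer: 12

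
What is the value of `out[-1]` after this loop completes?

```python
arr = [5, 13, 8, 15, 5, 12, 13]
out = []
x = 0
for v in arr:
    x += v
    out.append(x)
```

Cumulative sum ends at 71
`out` takes the values: [] → [5] → [5, 18] → [5, 18, 26] → [5, 18, 26, 41] → [5, 18, 26, 41, 46] → [5, 18, 26, 41, 46, 58] → [5, 18, 26, 41, 46, 58, 71]
So `out[-1]` = 71

Answer: 71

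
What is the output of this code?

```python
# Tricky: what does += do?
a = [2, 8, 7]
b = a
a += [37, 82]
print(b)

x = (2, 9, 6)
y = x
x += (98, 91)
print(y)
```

Key concept: += behavior differs for mutable vs immutable.
Step by step:
`a = [2, 8, 7]` → a = [2, 8, 7]
`b = a` → b = [2, 8, 7] (same object as a)
`a += [37, 82]` → a = [2, 8, 7, 37, 82] (same object as b); b = [2, 8, 7, 37, 82] (same object as a)
`print(b)` → prints [2, 8, 7, 37, 82]
`x = (2, 9, 6)` → x = (2, 9, 6)
`y = x` → y = (2, 9, 6)
`x += (98, 91)` → x = (2, 9, 6, 98, 91)
`print(y)` → prints (2, 9, 6)

Answer:
[2, 8, 7, 37, 82]
(2, 9, 6)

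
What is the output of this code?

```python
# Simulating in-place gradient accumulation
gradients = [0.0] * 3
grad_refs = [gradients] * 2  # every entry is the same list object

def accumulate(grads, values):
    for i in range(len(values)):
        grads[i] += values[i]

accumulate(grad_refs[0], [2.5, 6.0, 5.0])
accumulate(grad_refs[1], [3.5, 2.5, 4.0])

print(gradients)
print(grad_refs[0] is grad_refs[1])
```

Key concept: gradient accumulation aliasing.
Step by step:
`gradients = [0.0] * 3` → gradients = [0.0, 0.0, 0.0]
`grad_refs = [gradients] * 2` → grad_refs = [[0.0, 0.0, 0.0], [0.0, 0.0, 0.0]]
`accumulate(grad_refs[0], [2.5, 6.0, 5.0])` → gradients = [2.5, 6.0, 5.0]; grad_refs = [[2.5, 6.0, 5.0], [2.5, 6.0, 5.0]]
`accumulate(grad_refs[1], [3.5, 2.5, 4.0])` → gradients = [6.0, 8.5, 9.0]; grad_refs = [[6.0, 8.5, 9.0], [6.0, 8.5, 9.0]]
`print(gradients)` → prints [6.0, 8.5, 9.0]
`print(grad_refs[0] is grad_refs[1])` → prints True

Answer:
[6.0, 8.5, 9.0]
True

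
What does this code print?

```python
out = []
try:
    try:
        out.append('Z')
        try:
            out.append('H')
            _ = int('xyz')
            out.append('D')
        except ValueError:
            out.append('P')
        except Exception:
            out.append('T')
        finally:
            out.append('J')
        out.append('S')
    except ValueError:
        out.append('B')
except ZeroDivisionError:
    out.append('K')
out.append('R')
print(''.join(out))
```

Execution trace: 'Z' (try body) → 'H' (inner try body) → 'P' (inner except ValueError) → 'J' (inner finally) → 'S' (try body, no exception) → 'R' (after the try/except). Output: ZHPJSR

Answer: ZHPJSR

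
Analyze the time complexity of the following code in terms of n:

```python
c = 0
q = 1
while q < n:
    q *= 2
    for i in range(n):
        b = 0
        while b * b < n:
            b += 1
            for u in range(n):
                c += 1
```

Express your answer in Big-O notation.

Each loop level contributes: log n × n × √n × n. Multiplying the contributions gives O(n^2√n log n).

Answer: O(n^2√n log n)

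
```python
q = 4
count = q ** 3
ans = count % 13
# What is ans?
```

Trace:
`q = 4` → q = 4
`count = q ** 3` → count = 64
`ans = count % 13` → ans = 12
So ans = 12

Answer: 12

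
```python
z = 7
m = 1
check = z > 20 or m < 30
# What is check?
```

Trace:
`z = 7` → z = 7
`m = 1` → m = 1
`check = z > 20 or m < 30` → check = True
So check = True

Answer: True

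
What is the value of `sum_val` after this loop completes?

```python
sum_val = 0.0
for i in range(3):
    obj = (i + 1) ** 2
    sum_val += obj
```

Sum of squared losses 1² + 2² + ... + 3²
`sum_val` takes the values: 0.0 → 1.0 → 5.0 → 14.0

Answer: 14.0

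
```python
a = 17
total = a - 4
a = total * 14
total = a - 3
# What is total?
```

Trace:
`a = 17` → a = 17
`total = a - 4` → total = 13
`a = total * 14` → a = 182
`total = a - 3` → total = 179
So total = 179

Answer: 179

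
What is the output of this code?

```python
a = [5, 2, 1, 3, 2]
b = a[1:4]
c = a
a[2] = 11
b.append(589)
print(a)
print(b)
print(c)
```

Key concept: slice vs alias.
Step by step:
`a = [5, 2, 1, 3, 2]` → a = [5, 2, 1, 3, 2]
`b = a[1:4]` → b = [2, 1, 3]
`c = a` → c = [5, 2, 1, 3, 2] (same object as a)
`a[2] = 11` → a = [5, 2, 11, 3, 2] (same object as c); c = [5, 2, 11, 3, 2] (same object as a)
`b.append(589)` → b = [2, 1, 3, 589]
`print(a)` → prints [5, 2, 11, 3, 2]
`print(b)` → prints [2, 1, 3, 589]
`print(c)` → prints [5, 2, 11, 3, 2]

Answer:
[5, 2, 11, 3, 2]
[2, 1, 3, 589]
[5, 2, 11, 3, 2]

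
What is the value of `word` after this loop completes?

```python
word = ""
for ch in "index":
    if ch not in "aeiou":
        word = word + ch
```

Remove vowels from 'index'
`word` takes the values: "" → "n" → "nd" → "ndx"

Answer: "ndx"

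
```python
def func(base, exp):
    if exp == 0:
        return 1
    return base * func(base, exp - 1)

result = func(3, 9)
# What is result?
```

func(3, 9) = 3 * 3 * 3 * 3 * 3 * 3 * 3 * 3 * 3 = 19683

Answer: 19683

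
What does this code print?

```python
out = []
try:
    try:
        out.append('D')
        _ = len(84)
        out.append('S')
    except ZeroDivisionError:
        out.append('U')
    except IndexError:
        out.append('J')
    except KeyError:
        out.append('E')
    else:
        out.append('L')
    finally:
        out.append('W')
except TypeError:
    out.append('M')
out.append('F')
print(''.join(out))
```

Execution trace: 'D' (try body) → 'W' (finally) → 'M' (outer except TypeError) → 'F' (after the try/except). Output: DWMF

Answer: DWMF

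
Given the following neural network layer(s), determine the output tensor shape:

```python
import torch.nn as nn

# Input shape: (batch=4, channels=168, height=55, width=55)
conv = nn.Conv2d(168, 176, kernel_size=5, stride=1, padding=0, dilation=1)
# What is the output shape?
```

Input: (4, 168, 55, 55) -> Output: (4, 176, 51, 51)

Answer: (4, 176, 51, 51)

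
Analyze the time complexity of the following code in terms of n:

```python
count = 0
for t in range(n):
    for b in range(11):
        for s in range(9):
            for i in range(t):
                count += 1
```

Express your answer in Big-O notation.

Each loop level contributes: n × 1 × 1 × n. Multiplying the contributions gives O(n^2).

Answer: O(n^2)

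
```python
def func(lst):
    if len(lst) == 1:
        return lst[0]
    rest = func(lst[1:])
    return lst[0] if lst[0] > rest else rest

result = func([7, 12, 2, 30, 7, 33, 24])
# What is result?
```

Recursive max over [7, 12, 2, 30, 7, 33, 24] = 33

Answer: 33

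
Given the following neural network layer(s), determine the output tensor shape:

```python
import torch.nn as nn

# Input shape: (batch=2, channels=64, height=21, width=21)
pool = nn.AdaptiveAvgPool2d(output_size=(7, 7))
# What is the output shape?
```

Input: (2, 64, 21, 21) -> Output: (2, 64, 7, 7)

Answer: (2, 64, 7, 7)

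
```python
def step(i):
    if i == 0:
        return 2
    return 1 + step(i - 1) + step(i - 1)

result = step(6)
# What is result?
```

step(i) = 1 + 2·step(i-1), step(0)=2. Closed form: (2+1)·2^6 - 1 = 191.

Answer: 191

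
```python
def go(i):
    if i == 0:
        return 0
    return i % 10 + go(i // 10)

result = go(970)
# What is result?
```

Sum of digits of 970: 0 + 7 + 9 = 16

Answer: 16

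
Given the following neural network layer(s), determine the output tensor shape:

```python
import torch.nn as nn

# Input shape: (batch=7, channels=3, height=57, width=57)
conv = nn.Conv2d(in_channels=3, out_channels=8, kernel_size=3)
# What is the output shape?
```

Input: (7, 3, 57, 57) -> Output: (7, 8, 55, 55)

Answer: (7, 8, 55, 55)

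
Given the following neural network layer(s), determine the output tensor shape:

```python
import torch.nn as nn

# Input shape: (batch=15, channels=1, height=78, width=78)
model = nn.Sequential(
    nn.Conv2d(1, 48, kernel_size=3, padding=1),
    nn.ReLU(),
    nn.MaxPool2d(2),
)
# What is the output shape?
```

Input: (15, 1, 78, 78) -> after Conv2d: (15, 48, 78, 78) -> after ReLU: (15, 48, 78, 78) -> Output: (15, 48, 39, 39)

Answer: (15, 48, 39, 39)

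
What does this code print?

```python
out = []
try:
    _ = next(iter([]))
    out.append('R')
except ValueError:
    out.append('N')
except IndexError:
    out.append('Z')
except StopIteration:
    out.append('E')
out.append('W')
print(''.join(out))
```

Execution trace: 'E' (except StopIteration) → 'W' (after the try/except). Output: EW

Answer: EW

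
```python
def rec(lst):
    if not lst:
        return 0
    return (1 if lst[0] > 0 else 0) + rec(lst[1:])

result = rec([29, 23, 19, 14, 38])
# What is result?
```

Count of positive elements in [29, 23, 19, 14, 38] = 5

Answer: 5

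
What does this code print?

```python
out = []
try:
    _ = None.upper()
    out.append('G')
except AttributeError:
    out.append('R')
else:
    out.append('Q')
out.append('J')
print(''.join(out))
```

Execution trace: 'R' (except AttributeError) → 'J' (after the try/except). Output: RJ

Answer: RJ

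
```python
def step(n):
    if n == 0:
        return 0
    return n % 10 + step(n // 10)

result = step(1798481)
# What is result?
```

Sum of digits of 1798481: 1 + 8 + 4 + 8 + 9 + 7 + 1 = 38

Answer: 38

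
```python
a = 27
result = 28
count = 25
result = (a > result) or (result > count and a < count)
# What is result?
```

Trace:
`a = 27` → a = 27
`result = 28` → result = 28
`count = 25` → count = 25
`result = (a > result) or (result > count and a < count)` → result = False
So result = False

Answer: False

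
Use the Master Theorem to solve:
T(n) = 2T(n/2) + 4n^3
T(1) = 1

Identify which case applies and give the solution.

a=2, b=2, f(n)=4n^3. log_2(2) = 1. Since c=3 > 1 and the regularity condition holds (2(n/2)^3 = (2/2^3)n^3 with 2/2^3 < 1), Case 3 applies: T(n) = Θ(f(n)) = O(n^3).

Answer: O(n^3) - Case 3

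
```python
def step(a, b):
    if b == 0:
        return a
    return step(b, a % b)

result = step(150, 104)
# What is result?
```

step(150, 104) -> step(104, 46) -> step(46, 12) -> step(12, 10) -> step(10, 2) -> step(2, 0) -> 2

Answer: 2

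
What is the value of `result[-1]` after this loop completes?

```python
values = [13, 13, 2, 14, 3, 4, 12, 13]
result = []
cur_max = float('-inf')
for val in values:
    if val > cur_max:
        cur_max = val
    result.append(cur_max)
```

Running max ends at 14
`result` takes the values: [] → [13] → [13, 13] → [13, 13, 13] → [13, 13, 13, 14] → [13, 13, 13, 14, 14] → [13, 13, 13, 14, 14, 14] → [13, 13, 13, 14, 14, 14, 14] → [13, 13, 13, 14, 14, 14, 14, 14]
So `result[-1]` = 14

Answer: 14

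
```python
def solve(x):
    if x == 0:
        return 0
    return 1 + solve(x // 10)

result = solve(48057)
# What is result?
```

Count of digits of 48057: 5

Answer: 5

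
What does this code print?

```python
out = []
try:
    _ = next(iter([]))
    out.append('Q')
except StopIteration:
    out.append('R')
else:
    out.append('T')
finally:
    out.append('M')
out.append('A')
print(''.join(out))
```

Execution trace: 'R' (except StopIteration) → 'M' (finally) → 'A' (after the try/except). Output: RMA

Answer: RMA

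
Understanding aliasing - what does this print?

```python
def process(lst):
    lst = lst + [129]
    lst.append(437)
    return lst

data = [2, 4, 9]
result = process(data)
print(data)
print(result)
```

Key concept: rebinding parameter vs mutation.
Step by step:
`data = [2, 4, 9]` → data = [2, 4, 9]
`result = process(data)` → result = [2, 4, 9, 129, 437]
`print(data)` → prints [2, 4, 9]
`print(result)` → prints [2, 4, 9, 129, 437]

Answer:
[2, 4, 9]
[2, 4, 9, 129, 437]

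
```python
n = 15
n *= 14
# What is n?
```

Trace:
`n = 15` → n = 15
`n *= 14` → n = 210
So n = 210

Answer: 210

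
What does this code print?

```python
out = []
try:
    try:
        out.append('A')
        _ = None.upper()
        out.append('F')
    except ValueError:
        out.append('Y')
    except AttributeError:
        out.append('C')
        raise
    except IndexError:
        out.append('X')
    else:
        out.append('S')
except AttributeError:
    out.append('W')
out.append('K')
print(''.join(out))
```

Execution trace: 'A' (inner try body) → 'C' (inner except AttributeError) → 'W' (outer except AttributeError) → 'K' (after the try/except). Output: ACWK

Answer: ACWK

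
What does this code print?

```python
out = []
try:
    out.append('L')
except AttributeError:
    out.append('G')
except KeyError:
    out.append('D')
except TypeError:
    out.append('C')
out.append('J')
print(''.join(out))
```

Execution trace: 'L' (try body, no exception) → 'J' (after the try/except). Output: LJ

Answer: LJ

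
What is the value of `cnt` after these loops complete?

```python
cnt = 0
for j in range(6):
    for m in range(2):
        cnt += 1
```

6 * 2 = 12
`cnt` takes the values: 0 → 1 → 2 → 3 → 4 → 5 → 6 → 7 → 8 → 9 → 10 → 11 → 12

Answer: 12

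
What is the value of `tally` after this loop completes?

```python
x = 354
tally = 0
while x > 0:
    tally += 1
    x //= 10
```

Count digits by repeated division by 10
`tally` takes the values: 0 → 1 → 2 → 3

Answer: 3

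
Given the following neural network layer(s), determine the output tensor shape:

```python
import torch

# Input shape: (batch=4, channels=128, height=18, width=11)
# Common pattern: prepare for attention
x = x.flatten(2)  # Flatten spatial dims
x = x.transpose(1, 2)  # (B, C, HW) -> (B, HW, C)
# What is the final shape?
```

Input: (4, 128, 18, 11) -> after flatten(2): (4, 128, 198) -> Output: (4, 198, 128)

Answer: (4, 198, 128)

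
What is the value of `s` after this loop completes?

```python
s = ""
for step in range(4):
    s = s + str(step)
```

Concatenate digits 0 to 3
`s` takes the values: "" → "0" → "01" → "012" → "0123"

Answer: "0123"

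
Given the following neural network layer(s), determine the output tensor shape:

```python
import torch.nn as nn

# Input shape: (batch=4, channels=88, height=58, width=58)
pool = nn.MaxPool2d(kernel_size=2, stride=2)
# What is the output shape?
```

Input: (4, 88, 58, 58) -> Output: (4, 88, 29, 29)

Answer: (4, 88, 29, 29)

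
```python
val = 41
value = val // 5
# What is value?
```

Trace:
`val = 41` → val = 41
`value = val // 5` → value = 8
So value = 8

Answer: 8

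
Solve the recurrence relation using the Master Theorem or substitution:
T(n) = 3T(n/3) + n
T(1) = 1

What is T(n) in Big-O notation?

By Master Theorem: a=3, b=3, f(n)=n. Since log_3(3) = 1 and f(n) = Θ(n^1), Case 2 applies. T(n) = O(n log n).

Answer: O(n log n)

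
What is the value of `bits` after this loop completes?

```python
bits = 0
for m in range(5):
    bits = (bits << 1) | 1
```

Build 5 consecutive 1-bits: 0b11111
`bits` takes the values: 0 → 1 → 3 → 7 → 15 → 31

Answer: 31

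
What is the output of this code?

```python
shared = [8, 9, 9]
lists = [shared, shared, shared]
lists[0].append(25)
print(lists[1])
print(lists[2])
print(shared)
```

Key concept: list of same reference.
Step by step:
`shared = [8, 9, 9]` → shared = [8, 9, 9]
`lists = [shared, shared, shared]` → lists = [[8, 9, 9], [8, 9, 9], [8, 9, 9]]
`lists[0].append(25)` → shared = [8, 9, 9, 25]; lists = [[8, 9, 9, 25], [8, 9, 9, 25], [8, 9, 9, 25]]
`print(lists[1])` → prints [8, 9, 9, 25]
`print(lists[2])` → prints [8, 9, 9, 25]
`print(shared)` → prints [8, 9, 9, 25]

Answer:
[8, 9, 9, 25]
[8, 9, 9, 25]
[8, 9, 9, 25]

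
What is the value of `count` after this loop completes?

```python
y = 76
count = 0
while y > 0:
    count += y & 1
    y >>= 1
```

Count set bits in 76 (binary: 0b1001100)
`count` takes the values: 0 → 1 → 2 → 3

Answer: 3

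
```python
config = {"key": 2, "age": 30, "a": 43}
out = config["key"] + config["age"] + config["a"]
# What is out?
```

Trace:
`config = {"key": 2, "age": 30, "a": 43}` → config = {'key': 2, 'age': 30, 'a': 43}
`out = config["key"] + config["age"] + config["a"]` → out = 75
So out = 75

Answer: 75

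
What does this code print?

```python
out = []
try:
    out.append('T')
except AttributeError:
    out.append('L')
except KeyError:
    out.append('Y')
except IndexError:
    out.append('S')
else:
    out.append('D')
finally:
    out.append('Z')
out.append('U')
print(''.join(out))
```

Execution trace: 'T' (try body, no exception) → 'D' (else) → 'Z' (finally) → 'U' (after the try/except). Output: TDZU

Answer: TDZU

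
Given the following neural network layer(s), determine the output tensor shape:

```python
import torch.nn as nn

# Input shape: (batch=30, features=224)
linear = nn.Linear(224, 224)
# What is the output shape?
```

Input: (30, 224) -> Output: (30, 224)

Answer: (30, 224)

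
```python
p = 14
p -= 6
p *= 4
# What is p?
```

Trace:
`p = 14` → p = 14
`p -= 6` → p = 8
`p *= 4` → p = 32
So p = 32

Answer: 32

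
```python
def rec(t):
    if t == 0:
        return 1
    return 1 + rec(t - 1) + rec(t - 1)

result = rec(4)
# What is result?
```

rec(t) = 1 + 2·rec(t-1), rec(0)=1. Closed form: (1+1)·2^4 - 1 = 31.

Answer: 31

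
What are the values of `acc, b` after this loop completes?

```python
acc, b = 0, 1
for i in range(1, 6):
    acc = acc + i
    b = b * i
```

Sum and factorial of 1 to 5
`acc, b` takes the values: (0, 1) → (1, 1) → (3, 1) → (3, 2) → (6, 2) → (6, 6) → (10, 6) → (10, 24) → (15, 24) → (15, 120)

Answer: 15, 120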